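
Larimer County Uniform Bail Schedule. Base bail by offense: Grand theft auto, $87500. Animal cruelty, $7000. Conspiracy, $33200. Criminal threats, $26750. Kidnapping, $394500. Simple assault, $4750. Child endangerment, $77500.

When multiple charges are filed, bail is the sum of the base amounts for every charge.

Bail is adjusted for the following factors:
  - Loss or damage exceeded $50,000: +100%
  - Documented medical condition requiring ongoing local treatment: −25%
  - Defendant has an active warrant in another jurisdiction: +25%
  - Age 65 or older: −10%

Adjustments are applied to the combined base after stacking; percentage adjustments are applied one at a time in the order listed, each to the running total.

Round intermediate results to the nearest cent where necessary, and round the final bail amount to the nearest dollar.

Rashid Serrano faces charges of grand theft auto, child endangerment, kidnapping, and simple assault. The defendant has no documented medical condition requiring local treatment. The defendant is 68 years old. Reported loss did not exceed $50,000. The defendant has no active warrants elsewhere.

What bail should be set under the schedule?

Base amounts from the schedule: grand theft auto $87500; child endangerment $77500; kidnapping $394500; simple assault $4750.
Stacking rule: sum of all bases. $87500 + $77500 + $394500 + $4750 = $564250.
Age 65 or older (−10%): $564250 × 0.9 = $507825.

$507825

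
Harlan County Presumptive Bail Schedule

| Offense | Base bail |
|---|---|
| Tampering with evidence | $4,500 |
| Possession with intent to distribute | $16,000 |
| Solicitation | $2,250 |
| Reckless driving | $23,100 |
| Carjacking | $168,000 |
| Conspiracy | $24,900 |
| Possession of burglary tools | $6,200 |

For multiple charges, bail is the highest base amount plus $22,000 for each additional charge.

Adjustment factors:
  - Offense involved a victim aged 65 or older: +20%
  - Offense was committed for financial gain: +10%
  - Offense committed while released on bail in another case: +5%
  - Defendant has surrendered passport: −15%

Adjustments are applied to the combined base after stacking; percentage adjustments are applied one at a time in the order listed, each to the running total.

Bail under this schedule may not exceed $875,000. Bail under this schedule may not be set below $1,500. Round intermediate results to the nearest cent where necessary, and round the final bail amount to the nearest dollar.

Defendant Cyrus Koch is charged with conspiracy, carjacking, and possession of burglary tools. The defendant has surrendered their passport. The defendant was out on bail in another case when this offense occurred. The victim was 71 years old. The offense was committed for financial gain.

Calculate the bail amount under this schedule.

$249,757

Base amounts from the schedule: conspiracy $24,900; carjacking $168,000; possession of burglary tools $6,200.
Stacking rule: highest base plus $22,000 per additional charge. Highest is carjacking at $168,000; 2 additional charges → +$44,000. Combined base = $212,000.
Offense involved a victim aged 65 or older (+20%): $212,000 × 1.2 = $254,400.
Offense was committed for financial gain (+10%): $254,400 × 1.1 = $279,840.
Offense committed while released on bail in another case (+5%): $279,840 × 1.05 = $293,832.
Defendant has surrendered passport (−15%): $293,832 × 0.85 = $249,757.20.
$249,757.20 is within the $875,000 maximum.
$249,757.20 is at or above the $1,500 minimum.
Rounded to the nearest dollar: $249,757.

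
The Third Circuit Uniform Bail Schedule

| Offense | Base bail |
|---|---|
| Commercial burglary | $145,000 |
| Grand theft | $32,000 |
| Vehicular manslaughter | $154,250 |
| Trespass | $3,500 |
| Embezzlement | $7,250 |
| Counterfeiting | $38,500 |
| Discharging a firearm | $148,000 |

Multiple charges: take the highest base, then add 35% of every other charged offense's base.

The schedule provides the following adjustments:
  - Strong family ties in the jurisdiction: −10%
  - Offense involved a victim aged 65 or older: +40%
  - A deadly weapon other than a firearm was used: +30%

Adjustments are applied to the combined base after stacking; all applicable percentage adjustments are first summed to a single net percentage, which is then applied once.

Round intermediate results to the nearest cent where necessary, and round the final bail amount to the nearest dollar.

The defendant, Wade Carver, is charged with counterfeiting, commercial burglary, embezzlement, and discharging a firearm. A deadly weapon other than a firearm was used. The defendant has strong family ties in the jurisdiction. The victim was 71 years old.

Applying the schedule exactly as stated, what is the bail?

$343,620

Base amounts from the schedule: counterfeiting $38,500; commercial burglary $145,000; embezzlement $7,250; discharging a firearm $148,000.
Stacking rule: highest base plus 35% of each additional charge. Highest is discharging a firearm at $148,000. Additional: $38,500 × 35% = $13,475; $145,000 × 35% = $50,750; $7,250 × 35% = $2,537.50. Combined base = $148,000 + $66,762.50 = $214,762.50.
Net percentage adjustment: −10% +40% +30% = +60%. $214,762.50 × 1.6 = $343,620.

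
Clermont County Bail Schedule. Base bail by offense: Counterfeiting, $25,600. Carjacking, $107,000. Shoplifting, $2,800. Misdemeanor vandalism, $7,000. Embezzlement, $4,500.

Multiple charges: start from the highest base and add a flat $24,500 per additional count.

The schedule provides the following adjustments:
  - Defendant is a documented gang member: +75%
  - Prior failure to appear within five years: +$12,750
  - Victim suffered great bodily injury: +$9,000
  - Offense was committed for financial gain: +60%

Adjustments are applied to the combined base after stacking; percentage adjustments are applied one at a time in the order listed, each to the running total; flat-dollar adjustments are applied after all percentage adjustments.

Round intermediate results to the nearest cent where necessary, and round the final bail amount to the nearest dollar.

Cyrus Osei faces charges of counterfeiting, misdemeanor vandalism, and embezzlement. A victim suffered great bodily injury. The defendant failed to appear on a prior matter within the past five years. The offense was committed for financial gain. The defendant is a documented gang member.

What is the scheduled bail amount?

$230,630

Base amounts from the schedule: counterfeiting $25,600; misdemeanor vandalism $7,000; embezzlement $4,500.
Stacking rule: highest base plus $24,500 per additional charge. Highest is counterfeiting at $25,600; 2 additional charges → +$49,000. Combined base = $74,600.
Defendant is a documented gang member (+75%): $74,600 × 1.75 = $130,550.
Offense was committed for financial gain (+60%): $130,550 × 1.6 = $208,880.
Prior failure to appear within five years (+$12,750 flat): $208,880 + $12,750 = $221,630.
Victim suffered great bodily injury (+$9,000 flat): $221,630 + $9,000 = $230,630.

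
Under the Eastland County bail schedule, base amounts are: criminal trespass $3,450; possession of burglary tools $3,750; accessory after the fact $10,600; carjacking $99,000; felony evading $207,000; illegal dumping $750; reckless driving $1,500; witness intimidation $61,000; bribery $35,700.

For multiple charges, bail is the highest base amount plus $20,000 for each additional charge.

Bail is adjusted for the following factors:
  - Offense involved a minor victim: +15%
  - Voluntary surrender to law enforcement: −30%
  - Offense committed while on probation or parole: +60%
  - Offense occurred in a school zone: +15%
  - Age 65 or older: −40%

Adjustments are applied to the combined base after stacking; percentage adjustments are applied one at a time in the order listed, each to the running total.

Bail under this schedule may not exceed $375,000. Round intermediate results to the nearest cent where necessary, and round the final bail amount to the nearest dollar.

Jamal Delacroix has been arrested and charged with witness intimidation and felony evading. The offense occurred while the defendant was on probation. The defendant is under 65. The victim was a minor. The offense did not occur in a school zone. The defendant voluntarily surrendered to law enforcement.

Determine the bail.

Base amounts from the schedule: witness intimidation $61,000; felony evading $207,000.
Stacking rule: highest base plus $20,000 per additional charge. Highest is felony evading at $207,000; 1 additional charge → +$20,000. Combined base = $227,000.
Offense involved a minor victim (+15%): $227,000 × 1.15 = $261,050.
Voluntary surrender to law enforcement (−30%): $261,050 × 0.7 = $182,735.
Offense committed while on probation or parole (+60%): $182,735 × 1.6 = $292,376.
$292,376 is within the $375,000 maximum.

$292,376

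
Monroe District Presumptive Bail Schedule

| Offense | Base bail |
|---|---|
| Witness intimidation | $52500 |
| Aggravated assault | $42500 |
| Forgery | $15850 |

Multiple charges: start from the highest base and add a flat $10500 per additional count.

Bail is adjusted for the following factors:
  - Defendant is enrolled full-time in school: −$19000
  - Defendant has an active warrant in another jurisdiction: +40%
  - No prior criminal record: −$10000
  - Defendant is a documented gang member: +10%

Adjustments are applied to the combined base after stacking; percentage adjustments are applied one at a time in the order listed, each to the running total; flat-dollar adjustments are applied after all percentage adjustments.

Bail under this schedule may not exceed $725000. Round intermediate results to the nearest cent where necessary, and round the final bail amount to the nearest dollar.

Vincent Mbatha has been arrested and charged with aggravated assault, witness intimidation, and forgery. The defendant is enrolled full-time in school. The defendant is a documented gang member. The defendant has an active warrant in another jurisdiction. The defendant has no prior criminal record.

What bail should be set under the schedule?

Base amounts from the schedule: aggravated assault $42500; witness intimidation $52500; forgery $15850.
Stacking rule: highest base plus $10500 per additional charge. Highest is witness intimidation at $52500; 2 additional charges → +$21000. Combined base = $73500.
Defendant has an active warrant in another jurisdiction (+40%): $73500 × 1.4 = $102900.
Defendant is a documented gang member (+10%): $102900 × 1.1 = $113190.
Defendant is enrolled full-time in school (−$19000 flat): $113190 − $19000 = $94190.
No prior criminal record (−$10000 flat): $94190 − $10000 = $84190.
$84190 is within the $725000 maximum.

$84190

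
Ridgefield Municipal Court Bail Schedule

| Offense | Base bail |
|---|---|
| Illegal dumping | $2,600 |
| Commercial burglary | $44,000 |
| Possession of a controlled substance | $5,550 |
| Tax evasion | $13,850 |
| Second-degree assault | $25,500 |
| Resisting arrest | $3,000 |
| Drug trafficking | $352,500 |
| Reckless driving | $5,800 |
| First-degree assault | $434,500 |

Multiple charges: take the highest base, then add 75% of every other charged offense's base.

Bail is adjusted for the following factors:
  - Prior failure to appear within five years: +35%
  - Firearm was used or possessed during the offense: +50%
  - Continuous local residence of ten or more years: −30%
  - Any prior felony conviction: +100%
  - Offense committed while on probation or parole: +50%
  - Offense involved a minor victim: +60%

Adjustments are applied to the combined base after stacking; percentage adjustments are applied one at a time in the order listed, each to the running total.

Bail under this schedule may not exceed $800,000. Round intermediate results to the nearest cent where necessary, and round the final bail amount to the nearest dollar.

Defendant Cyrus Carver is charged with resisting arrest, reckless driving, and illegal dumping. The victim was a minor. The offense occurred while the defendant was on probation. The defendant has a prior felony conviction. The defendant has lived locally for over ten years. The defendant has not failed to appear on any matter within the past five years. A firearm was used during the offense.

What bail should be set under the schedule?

Base amounts from the schedule: resisting arrest $3,000; reckless driving $5,800; illegal dumping $2,600.
Stacking rule: highest base plus 75% of each additional charge. Highest is reckless driving at $5,800. Additional: $3,000 × 75% = $2,250; $2,600 × 75% = $1,950. Combined base = $5,800 + $4,200 = $10,000.
Firearm was used or possessed during the offense (+50%): $10,000 × 1.5 = $15,000.
Continuous local residence of ten or more years (−30%): $15,000 × 0.7 = $10,500.
Any prior felony conviction (+100%): $10,500 × 2 = $21,000.
Offense committed while on probation or parole (+50%): $21,000 × 1.5 = $31,500.
Offense involved a minor victim (+60%): $31,500 × 1.6 = $50,400.
$50,400 is within the $800,000 maximum.

$50,400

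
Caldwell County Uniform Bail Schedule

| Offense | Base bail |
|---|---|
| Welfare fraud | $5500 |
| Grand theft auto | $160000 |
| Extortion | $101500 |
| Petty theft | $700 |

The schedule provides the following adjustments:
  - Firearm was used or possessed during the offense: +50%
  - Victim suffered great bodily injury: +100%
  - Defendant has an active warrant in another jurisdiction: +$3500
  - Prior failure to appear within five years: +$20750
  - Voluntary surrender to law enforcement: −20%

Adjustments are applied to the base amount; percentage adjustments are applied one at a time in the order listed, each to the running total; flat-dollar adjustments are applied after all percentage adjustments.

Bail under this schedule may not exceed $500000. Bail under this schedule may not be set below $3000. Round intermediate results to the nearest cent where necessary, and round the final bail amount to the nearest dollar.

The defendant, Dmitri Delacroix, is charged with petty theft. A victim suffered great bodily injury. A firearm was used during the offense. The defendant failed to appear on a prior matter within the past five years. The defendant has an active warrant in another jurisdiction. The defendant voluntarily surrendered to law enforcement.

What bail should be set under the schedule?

Base amounts from the schedule: petty theft $700.
Single charge. Combined base = $700.
Firearm was used or possessed during the offense (+50%): $700 × 1.5 = $1050.
Victim suffered great bodily injury (+100%): $1050 × 2 = $2100.
Voluntary surrender to law enforcement (−20%): $2100 × 0.8 = $1680.
Defendant has an active warrant in another jurisdiction (+$3500 flat): $1680 + $3500 = $5180.
Prior failure to appear within five years (+$20750 flat): $5180 + $20750 = $25930.
$25930 is within the $500000 maximum.
$25930 is at or above the $3000 minimum.

$25930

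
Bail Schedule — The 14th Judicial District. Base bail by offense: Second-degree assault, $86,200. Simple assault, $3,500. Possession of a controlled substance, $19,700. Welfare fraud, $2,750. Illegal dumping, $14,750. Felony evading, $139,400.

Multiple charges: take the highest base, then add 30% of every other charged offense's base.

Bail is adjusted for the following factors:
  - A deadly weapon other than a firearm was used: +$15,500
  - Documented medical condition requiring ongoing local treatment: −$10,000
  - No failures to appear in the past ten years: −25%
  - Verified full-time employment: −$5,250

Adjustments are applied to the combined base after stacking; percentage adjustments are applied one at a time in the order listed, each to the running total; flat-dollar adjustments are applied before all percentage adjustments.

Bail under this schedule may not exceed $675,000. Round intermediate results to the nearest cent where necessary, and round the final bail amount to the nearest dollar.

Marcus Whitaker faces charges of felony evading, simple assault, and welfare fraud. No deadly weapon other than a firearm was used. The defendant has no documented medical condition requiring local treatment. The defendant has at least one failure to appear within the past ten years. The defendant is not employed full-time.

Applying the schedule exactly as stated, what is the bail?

Base amounts from the schedule: felony evading $139,400; simple assault $3,500; welfare fraud $2,750.
Stacking rule: highest base plus 30% of each additional charge. Highest is felony evading at $139,400. Additional: $3,500 × 30% = $1,050; $2,750 × 30% = $825. Combined base = $139,400 + $1,875 = $141,275.
No adjustment factors apply to this defendant.
$141,275 is within the $675,000 maximum.

$141,275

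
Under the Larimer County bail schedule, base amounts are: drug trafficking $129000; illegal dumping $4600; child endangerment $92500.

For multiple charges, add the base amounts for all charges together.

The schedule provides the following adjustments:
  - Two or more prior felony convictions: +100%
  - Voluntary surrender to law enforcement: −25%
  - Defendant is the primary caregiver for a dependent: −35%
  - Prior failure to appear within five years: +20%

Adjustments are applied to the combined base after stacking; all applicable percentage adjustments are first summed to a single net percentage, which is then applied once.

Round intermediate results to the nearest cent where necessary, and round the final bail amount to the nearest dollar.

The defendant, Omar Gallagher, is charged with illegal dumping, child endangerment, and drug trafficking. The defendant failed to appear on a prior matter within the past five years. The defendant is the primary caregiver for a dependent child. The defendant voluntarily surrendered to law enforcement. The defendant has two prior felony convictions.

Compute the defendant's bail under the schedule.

$361760

Base amounts from the schedule: illegal dumping $4600; child endangerment $92500; drug trafficking $129000.
Stacking rule: sum of all bases. $4600 + $92500 + $129000 = $226100.
Net percentage adjustment: +100% −25% −35% +20% = +60%. $226100 × 1.6 = $361760.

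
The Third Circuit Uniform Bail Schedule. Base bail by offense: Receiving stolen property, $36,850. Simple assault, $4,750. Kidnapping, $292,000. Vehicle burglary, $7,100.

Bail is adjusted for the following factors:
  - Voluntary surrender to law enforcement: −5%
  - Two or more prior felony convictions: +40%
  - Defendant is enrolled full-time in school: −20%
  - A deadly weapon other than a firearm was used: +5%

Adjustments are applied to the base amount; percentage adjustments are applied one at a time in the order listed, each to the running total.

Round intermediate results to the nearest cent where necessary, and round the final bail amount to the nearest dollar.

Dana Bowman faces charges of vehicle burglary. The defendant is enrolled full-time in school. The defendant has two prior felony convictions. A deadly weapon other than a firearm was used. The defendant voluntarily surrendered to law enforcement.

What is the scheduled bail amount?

Base amounts from the schedule: vehicle burglary $7,100.
Single charge. Combined base = $7,100.
Voluntary surrender to law enforcement (−5%): $7,100 × 0.95 = $6,745.
Two or more prior felony convictions (+40%): $6,745 × 1.4 = $9,443.
Defendant is enrolled full-time in school (−20%): $9,443 × 0.8 = $7,554.40.
A deadly weapon other than a firearm was used (+5%): $7,554.40 × 1.05 = $7,932.12.
Rounded to the nearest dollar: $7,932.

$7,932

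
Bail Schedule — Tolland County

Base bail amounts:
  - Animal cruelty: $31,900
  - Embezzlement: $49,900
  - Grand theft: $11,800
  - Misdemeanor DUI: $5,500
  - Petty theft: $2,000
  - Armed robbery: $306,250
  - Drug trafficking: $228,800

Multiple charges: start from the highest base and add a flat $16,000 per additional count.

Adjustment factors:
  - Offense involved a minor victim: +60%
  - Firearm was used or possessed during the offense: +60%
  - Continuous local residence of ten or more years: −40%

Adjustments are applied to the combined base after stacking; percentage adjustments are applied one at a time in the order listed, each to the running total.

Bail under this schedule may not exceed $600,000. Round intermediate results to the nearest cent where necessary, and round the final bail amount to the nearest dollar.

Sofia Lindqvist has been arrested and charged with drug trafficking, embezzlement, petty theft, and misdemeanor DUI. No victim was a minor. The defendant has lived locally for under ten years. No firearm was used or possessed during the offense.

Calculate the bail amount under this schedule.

$276,800

Base amounts from the schedule: drug trafficking $228,800; embezzlement $49,900; petty theft $2,000; misdemeanor DUI $5,500.
Stacking rule: highest base plus $16,000 per additional charge. Highest is drug trafficking at $228,800; 3 additional charges → +$48,000. Combined base = $276,800.
No adjustment factors apply to this defendant.
$276,800 is within the $600,000 maximum.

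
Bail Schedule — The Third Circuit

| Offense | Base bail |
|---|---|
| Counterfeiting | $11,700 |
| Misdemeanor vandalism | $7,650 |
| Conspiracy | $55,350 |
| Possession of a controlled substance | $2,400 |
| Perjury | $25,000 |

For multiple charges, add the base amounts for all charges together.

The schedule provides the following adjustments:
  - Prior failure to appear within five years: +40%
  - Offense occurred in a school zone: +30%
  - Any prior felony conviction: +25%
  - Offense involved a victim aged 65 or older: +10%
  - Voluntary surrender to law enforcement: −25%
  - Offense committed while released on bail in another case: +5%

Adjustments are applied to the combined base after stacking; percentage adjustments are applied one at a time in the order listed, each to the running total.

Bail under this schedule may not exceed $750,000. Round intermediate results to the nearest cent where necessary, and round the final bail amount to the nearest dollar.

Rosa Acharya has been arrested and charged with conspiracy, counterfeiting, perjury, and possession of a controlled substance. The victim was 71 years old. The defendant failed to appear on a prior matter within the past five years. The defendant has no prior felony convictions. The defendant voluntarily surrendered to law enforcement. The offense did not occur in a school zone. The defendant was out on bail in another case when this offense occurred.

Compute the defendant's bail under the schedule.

Base amounts from the schedule: conspiracy $55,350; counterfeiting $11,700; perjury $25,000; possession of a controlled substance $2,400.
Stacking rule: sum of all bases. $55,350 + $11,700 + $25,000 + $2,400 = $94,450.
Prior failure to appear within five years (+40%): $94,450 × 1.4 = $132,230.
Offense involved a victim aged 65 or older (+10%): $132,230 × 1.1 = $145,453.
Voluntary surrender to law enforcement (−25%): $145,453 × 0.75 = $109,089.75.
Offense committed while released on bail in another case (+5%): $109,089.75 × 1.05 = $114,544.24.
$114,544.24 is within the $750,000 maximum.
Rounded to the nearest dollar: $114,544.

$114,544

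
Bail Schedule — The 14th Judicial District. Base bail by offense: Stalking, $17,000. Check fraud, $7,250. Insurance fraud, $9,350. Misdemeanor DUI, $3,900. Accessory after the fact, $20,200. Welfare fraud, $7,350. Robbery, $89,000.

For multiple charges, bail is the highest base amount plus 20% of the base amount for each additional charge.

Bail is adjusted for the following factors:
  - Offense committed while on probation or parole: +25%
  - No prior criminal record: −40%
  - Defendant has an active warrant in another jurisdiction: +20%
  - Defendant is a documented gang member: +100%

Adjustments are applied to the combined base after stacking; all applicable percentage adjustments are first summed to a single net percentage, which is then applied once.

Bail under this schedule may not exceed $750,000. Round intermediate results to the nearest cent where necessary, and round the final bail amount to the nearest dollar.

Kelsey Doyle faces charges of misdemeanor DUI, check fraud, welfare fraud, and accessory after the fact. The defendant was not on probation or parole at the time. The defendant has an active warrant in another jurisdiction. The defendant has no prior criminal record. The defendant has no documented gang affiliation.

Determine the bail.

$19,120

Base amounts from the schedule: misdemeanor DUI $3,900; check fraud $7,250; welfare fraud $7,350; accessory after the fact $20,200.
Stacking rule: highest base plus 20% of each additional charge. Highest is accessory after the fact at $20,200. Additional: $3,900 × 20% = $780; $7,250 × 20% = $1,450; $7,350 × 20% = $1,470. Combined base = $20,200 + $3,700 = $23,900.
Net percentage adjustment: −40% +20% = −20%. $23,900 × 0.8 = $19,120.
$19,120 is within the $750,000 maximum.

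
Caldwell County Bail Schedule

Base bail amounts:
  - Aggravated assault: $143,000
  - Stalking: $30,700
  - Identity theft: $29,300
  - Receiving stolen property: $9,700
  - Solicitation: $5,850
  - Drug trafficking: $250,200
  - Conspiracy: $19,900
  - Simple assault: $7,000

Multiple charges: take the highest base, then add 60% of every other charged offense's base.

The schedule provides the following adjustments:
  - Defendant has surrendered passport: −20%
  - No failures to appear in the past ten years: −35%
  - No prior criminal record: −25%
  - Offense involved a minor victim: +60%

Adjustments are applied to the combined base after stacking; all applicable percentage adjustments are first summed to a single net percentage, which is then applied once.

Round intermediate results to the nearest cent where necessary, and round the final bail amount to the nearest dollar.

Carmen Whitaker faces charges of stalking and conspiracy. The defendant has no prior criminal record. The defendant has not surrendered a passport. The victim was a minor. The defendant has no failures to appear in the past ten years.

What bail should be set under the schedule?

Base amounts from the schedule: stalking $30,700; conspiracy $19,900.
Stacking rule: highest base plus 60% of each additional charge. Highest is stalking at $30,700. Additional: $19,900 × 60% = $11,940. Combined base = $30,700 + $11,940 = $42,640.
Net percentage adjustment: −35% −25% +60% = +0%. $42,640 × 1 = $42,640.

$42,640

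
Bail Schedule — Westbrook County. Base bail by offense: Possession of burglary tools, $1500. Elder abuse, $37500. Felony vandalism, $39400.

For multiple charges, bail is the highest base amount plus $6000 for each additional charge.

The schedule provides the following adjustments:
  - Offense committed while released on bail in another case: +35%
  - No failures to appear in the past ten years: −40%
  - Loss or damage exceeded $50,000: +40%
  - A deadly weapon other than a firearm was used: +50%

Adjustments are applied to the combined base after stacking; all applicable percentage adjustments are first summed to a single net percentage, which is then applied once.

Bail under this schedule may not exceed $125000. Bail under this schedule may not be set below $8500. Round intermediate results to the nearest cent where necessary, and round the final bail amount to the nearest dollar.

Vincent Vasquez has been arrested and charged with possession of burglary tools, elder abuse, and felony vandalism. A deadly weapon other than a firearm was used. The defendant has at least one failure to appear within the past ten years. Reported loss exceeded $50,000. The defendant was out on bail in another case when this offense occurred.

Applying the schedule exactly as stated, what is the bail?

Base amounts from the schedule: possession of burglary tools $1500; elder abuse $37500; felony vandalism $39400.
Stacking rule: highest base plus $6000 per additional charge. Highest is felony vandalism at $39400; 2 additional charges → +$12000. Combined base = $51400.
Net percentage adjustment: +35% +40% +50% = +125%. $51400 × 2.25 = $115650.
$115650 is within the $125000 maximum.
$115650 is at or above the $8500 minimum.

$115650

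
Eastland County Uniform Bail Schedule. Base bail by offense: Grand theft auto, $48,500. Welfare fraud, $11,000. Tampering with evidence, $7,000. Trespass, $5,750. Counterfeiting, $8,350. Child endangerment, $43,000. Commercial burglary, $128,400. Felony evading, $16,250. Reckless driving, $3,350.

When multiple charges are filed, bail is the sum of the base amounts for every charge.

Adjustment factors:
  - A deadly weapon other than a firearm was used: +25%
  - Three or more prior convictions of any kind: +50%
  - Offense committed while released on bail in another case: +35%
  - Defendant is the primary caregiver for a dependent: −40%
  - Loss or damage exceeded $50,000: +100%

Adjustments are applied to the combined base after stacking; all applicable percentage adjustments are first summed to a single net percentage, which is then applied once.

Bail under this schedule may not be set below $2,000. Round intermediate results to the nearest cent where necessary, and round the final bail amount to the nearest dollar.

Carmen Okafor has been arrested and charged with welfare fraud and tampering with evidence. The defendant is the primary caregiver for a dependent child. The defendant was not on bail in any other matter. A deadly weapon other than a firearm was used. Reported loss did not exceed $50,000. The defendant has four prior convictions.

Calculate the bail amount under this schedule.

Base amounts from the schedule: welfare fraud $11,000; tampering with evidence $7,000.
Stacking rule: sum of all bases. $11,000 + $7,000 = $18,000.
Net percentage adjustment: +25% +50% −40% = +35%. $18,000 × 1.35 = $24,300.
$24,300 is at or above the $2,000 minimum.

$24,300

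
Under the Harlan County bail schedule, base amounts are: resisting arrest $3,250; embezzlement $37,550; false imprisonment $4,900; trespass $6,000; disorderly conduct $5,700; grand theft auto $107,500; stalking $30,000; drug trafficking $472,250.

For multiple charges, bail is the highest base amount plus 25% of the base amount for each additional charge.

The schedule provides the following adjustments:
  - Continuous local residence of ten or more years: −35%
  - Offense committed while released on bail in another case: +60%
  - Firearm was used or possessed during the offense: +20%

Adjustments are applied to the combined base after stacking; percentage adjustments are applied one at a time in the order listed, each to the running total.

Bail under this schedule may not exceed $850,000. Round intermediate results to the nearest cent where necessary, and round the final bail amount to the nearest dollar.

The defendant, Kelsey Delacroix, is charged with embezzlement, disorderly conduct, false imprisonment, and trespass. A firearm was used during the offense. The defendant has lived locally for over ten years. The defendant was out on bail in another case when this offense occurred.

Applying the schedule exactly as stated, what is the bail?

$52,042

Base amounts from the schedule: embezzlement $37,550; disorderly conduct $5,700; false imprisonment $4,900; trespass $6,000.
Stacking rule: highest base plus 25% of each additional charge. Highest is embezzlement at $37,550. Additional: $5,700 × 25% = $1,425; $4,900 × 25% = $1,225; $6,000 × 25% = $1,500. Combined base = $37,550 + $4,150 = $41,700.
Continuous local residence of ten or more years (−35%): $41,700 × 0.65 = $27,105.
Offense committed while released on bail in another case (+60%): $27,105 × 1.6 = $43,368.
Firearm was used or possessed during the offense (+20%): $43,368 × 1.2 = $52,041.60.
$52,041.60 is within the $850,000 maximum.
Rounded to the nearest dollar: $52,042.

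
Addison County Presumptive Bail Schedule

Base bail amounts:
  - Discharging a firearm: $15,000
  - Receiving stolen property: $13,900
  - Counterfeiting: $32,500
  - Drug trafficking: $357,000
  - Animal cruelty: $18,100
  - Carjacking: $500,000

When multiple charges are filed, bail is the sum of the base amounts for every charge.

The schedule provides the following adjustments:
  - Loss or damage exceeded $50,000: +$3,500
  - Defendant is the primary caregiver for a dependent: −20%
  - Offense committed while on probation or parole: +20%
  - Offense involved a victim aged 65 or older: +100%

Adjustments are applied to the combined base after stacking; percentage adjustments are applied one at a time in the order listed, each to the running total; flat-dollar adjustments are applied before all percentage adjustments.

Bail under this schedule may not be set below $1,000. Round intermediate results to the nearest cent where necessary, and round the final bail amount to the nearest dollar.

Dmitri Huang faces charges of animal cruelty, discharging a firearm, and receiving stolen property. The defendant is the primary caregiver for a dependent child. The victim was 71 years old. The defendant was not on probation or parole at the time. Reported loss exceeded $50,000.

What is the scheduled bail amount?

$80,800

Base amounts from the schedule: animal cruelty $18,100; discharging a firearm $15,000; receiving stolen property $13,900.
Stacking rule: sum of all bases. $18,100 + $15,000 + $13,900 = $47,000.
Loss or damage exceeded $50,000 (+$3,500 flat): $47,000 + $3,500 = $50,500.
Defendant is the primary caregiver for a dependent (−20%): $50,500 × 0.8 = $40,400.
Offense involved a victim aged 65 or older (+100%): $40,400 × 2 = $80,800.
$80,800 is at or above the $1,000 minimum.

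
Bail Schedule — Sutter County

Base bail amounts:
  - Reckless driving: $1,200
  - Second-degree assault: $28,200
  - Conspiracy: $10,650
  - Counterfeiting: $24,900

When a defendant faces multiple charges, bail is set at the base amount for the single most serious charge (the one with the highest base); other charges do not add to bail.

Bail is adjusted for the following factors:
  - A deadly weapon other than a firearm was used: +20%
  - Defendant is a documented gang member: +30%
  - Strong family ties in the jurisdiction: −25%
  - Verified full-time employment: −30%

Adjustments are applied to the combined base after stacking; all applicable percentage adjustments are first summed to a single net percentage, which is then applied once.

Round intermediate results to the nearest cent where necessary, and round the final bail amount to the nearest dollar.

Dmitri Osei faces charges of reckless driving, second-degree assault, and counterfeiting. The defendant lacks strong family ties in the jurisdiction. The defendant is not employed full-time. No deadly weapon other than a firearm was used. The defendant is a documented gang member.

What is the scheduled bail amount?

Base amounts from the schedule: reckless driving $1,200; second-degree assault $28,200; counterfeiting $24,900.
Stacking rule: use the highest base only. Highest is second-degree assault at $28,200. Combined base = $28,200.
Defendant is a documented gang member (+30%): $28,200 × 1.3 = $36,660.

$36,660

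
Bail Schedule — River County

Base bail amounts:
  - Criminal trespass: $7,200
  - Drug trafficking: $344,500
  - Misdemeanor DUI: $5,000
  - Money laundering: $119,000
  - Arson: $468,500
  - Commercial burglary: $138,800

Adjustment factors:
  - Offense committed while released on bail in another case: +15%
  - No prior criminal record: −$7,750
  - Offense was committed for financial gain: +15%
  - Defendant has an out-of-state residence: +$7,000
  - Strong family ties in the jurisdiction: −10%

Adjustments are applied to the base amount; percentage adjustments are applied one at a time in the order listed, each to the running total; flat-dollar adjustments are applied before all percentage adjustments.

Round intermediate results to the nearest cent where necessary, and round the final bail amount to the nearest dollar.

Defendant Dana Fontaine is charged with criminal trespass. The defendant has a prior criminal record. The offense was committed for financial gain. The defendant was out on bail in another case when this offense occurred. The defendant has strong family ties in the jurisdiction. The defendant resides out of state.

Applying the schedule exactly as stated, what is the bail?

Base amounts from the schedule: criminal trespass $7,200.
Single charge. Combined base = $7,200.
Defendant has an out-of-state residence (+$7,000 flat): $7,200 + $7,000 = $14,200.
Offense committed while released on bail in another case (+15%): $14,200 × 1.15 = $16,330.
Offense was committed for financial gain (+15%): $16,330 × 1.15 = $18,779.50.
Strong family ties in the jurisdiction (−10%): $18,779.50 × 0.9 = $16,901.55.
Rounded to the nearest dollar: $16,902.

$16,902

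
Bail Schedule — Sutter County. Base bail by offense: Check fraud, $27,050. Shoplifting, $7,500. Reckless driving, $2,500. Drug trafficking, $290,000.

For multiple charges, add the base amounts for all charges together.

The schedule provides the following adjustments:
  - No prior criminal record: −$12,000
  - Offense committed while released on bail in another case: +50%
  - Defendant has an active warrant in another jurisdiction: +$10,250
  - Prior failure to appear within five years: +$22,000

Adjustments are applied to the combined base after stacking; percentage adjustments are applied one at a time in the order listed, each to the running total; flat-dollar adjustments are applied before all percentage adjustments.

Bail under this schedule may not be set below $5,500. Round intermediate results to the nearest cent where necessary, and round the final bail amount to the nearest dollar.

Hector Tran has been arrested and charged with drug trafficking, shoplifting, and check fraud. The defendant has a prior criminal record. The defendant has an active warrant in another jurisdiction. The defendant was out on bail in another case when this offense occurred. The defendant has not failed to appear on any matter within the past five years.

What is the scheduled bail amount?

Base amounts from the schedule: drug trafficking $290,000; shoplifting $7,500; check fraud $27,050.
Stacking rule: sum of all bases. $290,000 + $7,500 + $27,050 = $324,550.
Defendant has an active warrant in another jurisdiction (+$10,250 flat): $324,550 + $10,250 = $334,800.
Offense committed while released on bail in another case (+50%): $334,800 × 1.5 = $502,200.
$502,200 is at or above the $5,500 minimum.

$502,200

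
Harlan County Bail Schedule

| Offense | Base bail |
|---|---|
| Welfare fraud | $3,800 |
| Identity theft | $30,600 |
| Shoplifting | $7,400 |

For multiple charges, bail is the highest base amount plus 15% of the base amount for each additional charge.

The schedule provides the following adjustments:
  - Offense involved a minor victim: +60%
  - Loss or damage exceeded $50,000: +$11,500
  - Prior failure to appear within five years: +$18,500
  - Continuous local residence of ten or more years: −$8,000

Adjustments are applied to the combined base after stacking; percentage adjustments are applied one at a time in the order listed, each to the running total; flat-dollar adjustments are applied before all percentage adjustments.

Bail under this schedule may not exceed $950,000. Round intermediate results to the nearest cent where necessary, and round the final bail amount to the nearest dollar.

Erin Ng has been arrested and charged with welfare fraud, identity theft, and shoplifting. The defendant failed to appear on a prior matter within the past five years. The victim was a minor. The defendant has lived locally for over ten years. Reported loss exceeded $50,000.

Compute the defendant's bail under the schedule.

Base amounts from the schedule: welfare fraud $3,800; identity theft $30,600; shoplifting $7,400.
Stacking rule: highest base plus 15% of each additional charge. Highest is identity theft at $30,600. Additional: $3,800 × 15% = $570; $7,400 × 15% = $1,110. Combined base = $30,600 + $1,680 = $32,280.
Loss or damage exceeded $50,000 (+$11,500 flat): $32,280 + $11,500 = $43,780.
Prior failure to appear within five years (+$18,500 flat): $43,780 + $18,500 = $62,280.
Continuous local residence of ten or more years (−$8,000 flat): $62,280 − $8,000 = $54,280.
Offense involved a minor victim (+60%): $54,280 × 1.6 = $86,848.
$86,848 is within the $950,000 maximum.

$86,848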